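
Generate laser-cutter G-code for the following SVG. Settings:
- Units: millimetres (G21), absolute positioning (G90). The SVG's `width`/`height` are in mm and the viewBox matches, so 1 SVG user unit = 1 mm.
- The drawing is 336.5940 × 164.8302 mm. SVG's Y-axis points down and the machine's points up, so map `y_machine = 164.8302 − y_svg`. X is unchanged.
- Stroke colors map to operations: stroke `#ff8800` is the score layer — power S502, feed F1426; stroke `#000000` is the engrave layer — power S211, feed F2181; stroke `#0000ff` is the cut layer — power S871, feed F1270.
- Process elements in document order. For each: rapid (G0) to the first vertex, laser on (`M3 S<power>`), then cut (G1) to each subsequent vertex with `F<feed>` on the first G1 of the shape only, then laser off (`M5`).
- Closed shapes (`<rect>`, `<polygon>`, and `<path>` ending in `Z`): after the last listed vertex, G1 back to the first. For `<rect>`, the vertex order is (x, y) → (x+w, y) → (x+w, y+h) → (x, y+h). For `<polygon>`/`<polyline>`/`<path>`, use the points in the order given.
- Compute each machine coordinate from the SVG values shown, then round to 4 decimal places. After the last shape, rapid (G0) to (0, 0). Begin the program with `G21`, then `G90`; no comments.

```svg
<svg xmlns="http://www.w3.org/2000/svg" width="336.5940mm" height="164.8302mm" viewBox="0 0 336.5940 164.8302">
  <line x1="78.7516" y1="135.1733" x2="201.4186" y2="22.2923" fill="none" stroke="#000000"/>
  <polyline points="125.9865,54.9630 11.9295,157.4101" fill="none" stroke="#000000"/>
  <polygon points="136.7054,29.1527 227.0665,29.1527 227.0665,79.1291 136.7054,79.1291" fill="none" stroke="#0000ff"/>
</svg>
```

G21
G90
G0 X78.7516 Y29.6569
M3 S211
G1 X201.4186 Y142.5379 F2181
M5
G0 X125.9865 Y109.8672
M3 S211
G1 X11.9295 Y7.4201 F2181
M5
G0 X136.7054 Y135.6775
M3 S871
G1 X227.0665 Y135.6775 F1270
G1 X227.0665 Y85.7011
G1 X136.7054 Y85.7011
G1 X136.7054 Y135.6775
M5
G0 X0.0000 Y0.0000

1 u = 1 mm; y_m = 164.8302 − y.

[1] `<line>` line segment, #000000→engrave S211 F2181: (78.7516,29.6569) → (201.4186,142.5379)

[2] `<polyline>` line segment, #000000→engrave S211 F2181: (125.9865,109.8672) → (11.9295,7.4201)

[3] `<polygon>` rectangle, #0000ff→cut S871 F1270: (136.7054,135.6775) → (227.0665,135.6775) → (227.0665,85.7011) → (136.7054,85.7011) → (136.7054,135.6775) (closed)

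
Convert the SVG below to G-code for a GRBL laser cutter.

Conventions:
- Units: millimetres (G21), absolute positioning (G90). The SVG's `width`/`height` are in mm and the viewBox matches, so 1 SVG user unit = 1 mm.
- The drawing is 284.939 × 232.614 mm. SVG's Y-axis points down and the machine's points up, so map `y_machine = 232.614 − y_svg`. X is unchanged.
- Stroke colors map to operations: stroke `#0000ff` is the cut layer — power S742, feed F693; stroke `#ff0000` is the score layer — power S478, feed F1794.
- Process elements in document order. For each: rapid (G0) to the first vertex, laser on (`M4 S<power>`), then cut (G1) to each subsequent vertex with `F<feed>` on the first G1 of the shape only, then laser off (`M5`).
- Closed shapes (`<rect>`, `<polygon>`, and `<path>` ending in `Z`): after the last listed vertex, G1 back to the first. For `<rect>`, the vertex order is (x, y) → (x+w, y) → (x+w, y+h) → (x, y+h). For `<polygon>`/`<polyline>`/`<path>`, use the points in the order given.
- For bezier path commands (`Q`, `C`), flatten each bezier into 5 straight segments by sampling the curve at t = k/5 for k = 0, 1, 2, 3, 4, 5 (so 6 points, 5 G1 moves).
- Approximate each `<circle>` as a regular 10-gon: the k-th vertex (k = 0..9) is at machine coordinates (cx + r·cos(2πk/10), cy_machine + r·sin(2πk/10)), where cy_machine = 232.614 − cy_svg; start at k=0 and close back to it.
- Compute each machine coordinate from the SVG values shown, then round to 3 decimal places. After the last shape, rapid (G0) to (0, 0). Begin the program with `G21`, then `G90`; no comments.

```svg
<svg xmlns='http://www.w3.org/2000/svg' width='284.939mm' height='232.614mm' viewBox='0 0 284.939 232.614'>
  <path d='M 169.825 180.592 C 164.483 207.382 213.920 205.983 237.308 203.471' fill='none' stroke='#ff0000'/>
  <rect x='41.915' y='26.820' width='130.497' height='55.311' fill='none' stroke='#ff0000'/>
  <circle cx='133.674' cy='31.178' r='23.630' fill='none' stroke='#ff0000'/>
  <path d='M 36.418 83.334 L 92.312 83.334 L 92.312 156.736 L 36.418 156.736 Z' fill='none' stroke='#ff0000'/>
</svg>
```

G21
G90
G0 X169.825 Y52.022
M4 S478
G1 X172.547 Y39.114 F1794
G1 X184.536 Y31.672
G1 X201.912 Y28.396
G1 X220.796 Y27.986
G1 X237.308 Y29.143
M5
G0 X41.915 Y205.794
M4 S478
G1 X172.412 Y205.794 F1794
G1 X172.412 Y150.483
G1 X41.915 Y150.483
G1 X41.915 Y205.794
M5
G0 X157.304 Y201.436
M4 S478
G1 X152.791 Y215.325 F1794
G1 X140.976 Y223.909
G1 X126.372 Y223.909
G1 X114.557 Y215.325
G1 X110.044 Y201.436
G1 X114.557 Y187.547
G1 X126.372 Y178.963
G1 X140.976 Y178.963
G1 X152.791 Y187.547
G1 X157.304 Y201.436
M5
G0 X36.418 Y149.280
M4 S478
G1 X92.312 Y149.280 F1794
G1 X92.312 Y75.878
G1 X36.418 Y75.878
G1 X36.418 Y149.280
M5
G0 X0.000 Y0.000

Since the viewBox matches the mm dimensions, user units are millimetres directly. The only transform is the Y-flip y_m = 232.614 − y_svg.

Shape 1 is a cubic bezier drawn with `<path>`. Its stroke #ff0000 means score at S478, F1794. After flipping Y the toolpath is (169.825,52.022) → (172.547,39.114) → (184.536,31.672) → (201.912,28.396) → (220.796,27.986) → (237.308,29.143).

Shape 2 is a rectangle drawn with `<rect>`. Its stroke #ff0000 means score at S478, F1794. After flipping Y the toolpath is (41.915,205.794) → (172.412,205.794) → (172.412,150.483) → (41.915,150.483) → (41.915,205.794), returning to the start.

Shape 3 is a circle drawn with `<circle>`. Its stroke #ff0000 means score at S478, F1794. After flipping Y the toolpath is (157.304,201.436) → (152.791,215.325) → (140.976,223.909) → (126.372,223.909) → (114.557,215.325) → (110.044,201.436) → (114.557,187.547) → (126.372,178.963) → (140.976,178.963) → (152.791,187.547) → (157.304,201.436), returning to the start.

Shape 4 is a rectangle drawn with `<path>`. Its stroke #ff0000 means score at S478, F1794. After flipping Y the toolpath is (36.418,149.280) → (92.312,149.280) → (92.312,75.878) → (36.418,75.878) → (36.418,149.280), returning to the start.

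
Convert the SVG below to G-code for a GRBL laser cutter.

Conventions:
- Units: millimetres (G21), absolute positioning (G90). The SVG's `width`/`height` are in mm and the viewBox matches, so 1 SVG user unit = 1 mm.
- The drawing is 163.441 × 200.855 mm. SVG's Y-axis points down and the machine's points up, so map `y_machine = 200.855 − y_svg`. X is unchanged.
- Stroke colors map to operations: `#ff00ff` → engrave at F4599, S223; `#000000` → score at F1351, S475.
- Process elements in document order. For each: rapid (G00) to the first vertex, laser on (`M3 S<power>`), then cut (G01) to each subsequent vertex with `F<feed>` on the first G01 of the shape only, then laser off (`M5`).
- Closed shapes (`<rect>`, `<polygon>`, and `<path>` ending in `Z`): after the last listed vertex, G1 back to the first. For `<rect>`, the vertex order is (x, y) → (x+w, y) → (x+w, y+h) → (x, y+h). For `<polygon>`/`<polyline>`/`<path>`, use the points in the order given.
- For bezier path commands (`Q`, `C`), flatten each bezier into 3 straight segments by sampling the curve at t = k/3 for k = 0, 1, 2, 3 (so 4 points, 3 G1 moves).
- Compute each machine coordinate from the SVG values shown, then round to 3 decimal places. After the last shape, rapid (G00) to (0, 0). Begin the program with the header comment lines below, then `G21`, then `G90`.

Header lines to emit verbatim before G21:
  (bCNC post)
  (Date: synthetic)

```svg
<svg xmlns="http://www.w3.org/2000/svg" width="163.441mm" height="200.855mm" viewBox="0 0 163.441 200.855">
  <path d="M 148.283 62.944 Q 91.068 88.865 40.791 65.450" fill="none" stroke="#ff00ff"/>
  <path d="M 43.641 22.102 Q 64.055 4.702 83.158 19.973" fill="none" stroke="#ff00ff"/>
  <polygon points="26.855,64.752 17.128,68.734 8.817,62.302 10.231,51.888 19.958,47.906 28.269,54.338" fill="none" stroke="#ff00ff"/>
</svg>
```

(bCNC post)
(Date: synthetic)
G21
G90
G00 X148.283 Y137.911
M3 S223
G01 X110.911 Y126.112 F4599
G01 X75.080 Y125.277
G01 X40.791 Y135.405
M5
G00 X43.641 Y178.753
M3 S223
G01 X57.105 Y186.723 F4599
G01 X70.277 Y187.433
G01 X83.158 Y180.882
M5
G00 X26.855 Y136.103
M3 S223
G01 X17.128 Y132.121 F4599
G01 X8.817 Y138.553
G01 X10.231 Y148.967
G01 X19.958 Y152.949
G01 X28.269 Y146.517
G01 X26.855 Y136.103
M5
G00 X0.000 Y0.000

viewBox `0 0 163.441 200.855` with mm width/height → 1 unit = 1 mm. Flip: y_m = 200.855 − y_svg.

**Shape 1** — `<path>` quadratic bezier, stroke `#ff00ff` → engrave (S223, F4599). Control points (SVG): P0=(148.283,62.944), P1=(91.068,88.865), P2=(40.791,65.450); sampled at t=k/3. Machine vertices: (148.283,137.911) → (110.911,126.112) → (75.080,125.277) → (40.791,135.405). Open path.

**Shape 2** — `<path>` quadratic bezier, stroke `#ff00ff` → engrave (S223, F4599). Control points (SVG): P0=(43.641,22.102), P1=(64.055,4.702), P2=(83.158,19.973); sampled at t=k/3. Machine vertices: (43.641,178.753) → (57.105,186.723) → (70.277,187.433) → (83.158,180.882). Open path.

**Shape 3** — `<polygon>` regular polygon, stroke `#ff00ff` → engrave (S223, F4599). Machine vertices: (26.855,136.103) → (17.128,132.121) → (8.817,138.553) → (10.231,148.967) → (19.958,152.949) → (28.269,146.517) → (26.855,136.103). Closed: final G1 returns to the first vertex.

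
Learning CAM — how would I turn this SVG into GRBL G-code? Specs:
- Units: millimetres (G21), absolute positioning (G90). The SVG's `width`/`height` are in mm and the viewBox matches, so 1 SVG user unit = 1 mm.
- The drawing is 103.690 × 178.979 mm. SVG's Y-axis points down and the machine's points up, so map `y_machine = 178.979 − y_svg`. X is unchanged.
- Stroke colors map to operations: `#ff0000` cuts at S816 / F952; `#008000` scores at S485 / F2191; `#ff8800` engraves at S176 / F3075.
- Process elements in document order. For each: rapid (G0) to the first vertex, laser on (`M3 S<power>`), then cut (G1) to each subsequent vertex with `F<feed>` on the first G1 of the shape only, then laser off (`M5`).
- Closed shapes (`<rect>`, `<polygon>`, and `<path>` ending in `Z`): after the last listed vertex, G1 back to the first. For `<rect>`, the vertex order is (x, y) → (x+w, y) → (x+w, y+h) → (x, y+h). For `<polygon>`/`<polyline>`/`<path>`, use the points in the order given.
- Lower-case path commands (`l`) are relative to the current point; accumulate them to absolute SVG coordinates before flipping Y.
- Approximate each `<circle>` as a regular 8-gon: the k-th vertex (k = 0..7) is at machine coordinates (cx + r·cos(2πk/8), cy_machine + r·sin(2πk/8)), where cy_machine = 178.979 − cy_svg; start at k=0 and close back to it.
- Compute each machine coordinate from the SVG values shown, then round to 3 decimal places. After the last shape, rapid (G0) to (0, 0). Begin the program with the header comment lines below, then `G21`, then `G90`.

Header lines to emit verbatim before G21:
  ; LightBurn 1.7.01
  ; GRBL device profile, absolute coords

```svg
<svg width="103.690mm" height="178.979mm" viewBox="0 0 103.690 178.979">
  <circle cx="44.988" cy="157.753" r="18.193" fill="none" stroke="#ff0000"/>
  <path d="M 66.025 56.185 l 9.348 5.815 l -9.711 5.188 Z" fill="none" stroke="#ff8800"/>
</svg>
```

; LightBurn 1.7.01
; GRBL device profile, absolute coords
G21
G90
G0 X63.181 Y21.226
M3 S816
G1 X57.852 Y34.090 F952
G1 X44.988 Y39.419
G1 X32.124 Y34.090
G1 X26.795 Y21.226
G1 X32.124 Y8.362
G1 X44.988 Y3.033
G1 X57.852 Y8.362
G1 X63.181 Y21.226
M5
G0 X66.025 Y122.794
M3 S176
G1 X75.373 Y116.979 F3075
G1 X65.662 Y111.791
G1 X66.025 Y122.794
M5
G0 X0.000 Y0.000

1 u = 1 mm; y_m = 178.979 − y.

[1] `<circle>` circle, #ff0000→cut S816 F952: (63.181,21.226) → (57.852,34.090) → (44.988,39.419) → (32.124,34.090) → (26.795,21.226) → (32.124,8.362) → (44.988,3.033) → (57.852,8.362) → (63.181,21.226) (closed)

[2] `<path>` regular polygon, #ff8800→engrave S176 F3075: (66.025,122.794) → (75.373,116.979) → (65.662,111.791) → (66.025,122.794) (closed)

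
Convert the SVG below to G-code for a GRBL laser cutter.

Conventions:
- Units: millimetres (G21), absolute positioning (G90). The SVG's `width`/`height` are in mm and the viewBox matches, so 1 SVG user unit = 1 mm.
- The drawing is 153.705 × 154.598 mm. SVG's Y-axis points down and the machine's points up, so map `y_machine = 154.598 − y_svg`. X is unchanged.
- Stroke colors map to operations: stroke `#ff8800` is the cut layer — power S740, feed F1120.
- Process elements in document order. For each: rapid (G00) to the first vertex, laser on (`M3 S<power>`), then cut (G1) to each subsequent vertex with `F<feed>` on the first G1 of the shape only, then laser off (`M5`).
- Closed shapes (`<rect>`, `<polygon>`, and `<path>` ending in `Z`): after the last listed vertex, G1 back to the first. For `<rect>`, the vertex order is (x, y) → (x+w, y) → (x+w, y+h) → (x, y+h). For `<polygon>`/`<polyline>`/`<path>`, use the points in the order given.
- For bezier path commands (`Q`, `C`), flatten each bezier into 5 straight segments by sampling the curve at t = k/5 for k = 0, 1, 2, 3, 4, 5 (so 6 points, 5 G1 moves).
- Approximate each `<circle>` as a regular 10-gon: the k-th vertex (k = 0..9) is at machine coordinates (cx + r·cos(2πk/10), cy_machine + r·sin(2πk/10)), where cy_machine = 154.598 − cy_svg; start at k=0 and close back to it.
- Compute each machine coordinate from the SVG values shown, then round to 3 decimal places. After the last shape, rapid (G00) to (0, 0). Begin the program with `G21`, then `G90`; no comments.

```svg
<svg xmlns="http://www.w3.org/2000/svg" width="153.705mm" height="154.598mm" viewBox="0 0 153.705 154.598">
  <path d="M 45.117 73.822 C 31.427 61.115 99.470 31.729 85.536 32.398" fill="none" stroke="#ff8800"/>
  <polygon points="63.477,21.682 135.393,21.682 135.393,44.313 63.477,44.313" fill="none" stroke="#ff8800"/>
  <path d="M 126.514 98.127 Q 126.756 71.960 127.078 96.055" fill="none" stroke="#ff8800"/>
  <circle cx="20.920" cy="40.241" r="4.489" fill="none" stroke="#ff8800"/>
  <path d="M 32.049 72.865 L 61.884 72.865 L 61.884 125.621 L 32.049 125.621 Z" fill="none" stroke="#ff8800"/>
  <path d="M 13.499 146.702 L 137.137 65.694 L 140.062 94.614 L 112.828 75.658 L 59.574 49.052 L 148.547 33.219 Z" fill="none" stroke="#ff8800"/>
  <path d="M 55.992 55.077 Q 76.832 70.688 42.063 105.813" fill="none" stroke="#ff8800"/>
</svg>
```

1 u = 1 mm; y_m = 154.598 − y.

[1] `<path>` cubic bezier, #ff8800→cut S740 F1120: (45.117,80.776) → (45.401,90.028) → (57.443,101.039) → (73.385,111.567) → (85.369,119.369) → (85.536,122.200)

[2] `<polygon>` rectangle, #ff8800→cut S740 F1120: (63.477,132.916) → (135.393,132.916) → (135.393,110.285) → (63.477,110.285) → (63.477,132.916) (closed)

[3] `<path>` quadratic bezier, #ff8800→cut S740 F1120: (126.514,56.471) → (126.614,64.927) → (126.720,69.363) → (126.833,69.777) → (126.952,66.171) → (127.078,58.543)

[4] `<circle>` circle, #ff8800→cut S740 F1120: (25.409,114.357) → (24.552,116.996) → (22.307,118.626) → (19.533,118.626) → (17.288,116.996) → (16.431,114.357) → (17.288,111.718) → (19.533,110.088) → (22.307,110.088) → (24.552,111.718) → (25.409,114.357) (closed)

[5] `<path>` rectangle, #ff8800→cut S740 F1120: (32.049,81.733) → (61.884,81.733) → (61.884,28.977) → (32.049,28.977) → (32.049,81.733) (closed)

[6] `<path>` closed polygon, #ff8800→cut S740 F1120: (13.499,7.896) → (137.137,88.904) → (140.062,59.984) → (112.828,78.940) → (59.574,105.546) → (148.547,121.379) → (13.499,7.896) (closed)

[7] `<path>` quadratic bezier, #ff8800→cut S740 F1120: (55.992,99.521) → (62.104,92.496) → (63.767,83.910) → (60.981,73.763) → (53.746,62.054) → (42.063,48.785)

G21
G90
G00 X45.117 Y80.776
M3 S740
G1 X45.401 Y90.028 F1120
G1 X57.443 Y101.039
G1 X73.385 Y111.567
G1 X85.369 Y119.369
G1 X85.536 Y122.200
M5
G00 X63.477 Y132.916
M3 S740
G1 X135.393 Y132.916 F1120
G1 X135.393 Y110.285
G1 X63.477 Y110.285
G1 X63.477 Y132.916
M5
G00 X126.514 Y56.471
M3 S740
G1 X126.614 Y64.927 F1120
G1 X126.720 Y69.363
G1 X126.833 Y69.777
G1 X126.952 Y66.171
G1 X127.078 Y58.543
M5
G00 X25.409 Y114.357
M3 S740
G1 X24.552 Y116.996 F1120
G1 X22.307 Y118.626
G1 X19.533 Y118.626
G1 X17.288 Y116.996
G1 X16.431 Y114.357
G1 X17.288 Y111.718
G1 X19.533 Y110.088
G1 X22.307 Y110.088
G1 X24.552 Y111.718
G1 X25.409 Y114.357
M5
G00 X32.049 Y81.733
M3 S740
G1 X61.884 Y81.733 F1120
G1 X61.884 Y28.977
G1 X32.049 Y28.977
G1 X32.049 Y81.733
M5
G00 X13.499 Y7.896
M3 S740
G1 X137.137 Y88.904 F1120
G1 X140.062 Y59.984
G1 X112.828 Y78.940
G1 X59.574 Y105.546
G1 X148.547 Y121.379
G1 X13.499 Y7.896
M5
G00 X55.992 Y99.521
M3 S740
G1 X62.104 Y92.496 F1120
G1 X63.767 Y83.910
G1 X60.981 Y73.763
G1 X53.746 Y62.054
G1 X42.063 Y48.785
M5
G00 X0.000 Y0.000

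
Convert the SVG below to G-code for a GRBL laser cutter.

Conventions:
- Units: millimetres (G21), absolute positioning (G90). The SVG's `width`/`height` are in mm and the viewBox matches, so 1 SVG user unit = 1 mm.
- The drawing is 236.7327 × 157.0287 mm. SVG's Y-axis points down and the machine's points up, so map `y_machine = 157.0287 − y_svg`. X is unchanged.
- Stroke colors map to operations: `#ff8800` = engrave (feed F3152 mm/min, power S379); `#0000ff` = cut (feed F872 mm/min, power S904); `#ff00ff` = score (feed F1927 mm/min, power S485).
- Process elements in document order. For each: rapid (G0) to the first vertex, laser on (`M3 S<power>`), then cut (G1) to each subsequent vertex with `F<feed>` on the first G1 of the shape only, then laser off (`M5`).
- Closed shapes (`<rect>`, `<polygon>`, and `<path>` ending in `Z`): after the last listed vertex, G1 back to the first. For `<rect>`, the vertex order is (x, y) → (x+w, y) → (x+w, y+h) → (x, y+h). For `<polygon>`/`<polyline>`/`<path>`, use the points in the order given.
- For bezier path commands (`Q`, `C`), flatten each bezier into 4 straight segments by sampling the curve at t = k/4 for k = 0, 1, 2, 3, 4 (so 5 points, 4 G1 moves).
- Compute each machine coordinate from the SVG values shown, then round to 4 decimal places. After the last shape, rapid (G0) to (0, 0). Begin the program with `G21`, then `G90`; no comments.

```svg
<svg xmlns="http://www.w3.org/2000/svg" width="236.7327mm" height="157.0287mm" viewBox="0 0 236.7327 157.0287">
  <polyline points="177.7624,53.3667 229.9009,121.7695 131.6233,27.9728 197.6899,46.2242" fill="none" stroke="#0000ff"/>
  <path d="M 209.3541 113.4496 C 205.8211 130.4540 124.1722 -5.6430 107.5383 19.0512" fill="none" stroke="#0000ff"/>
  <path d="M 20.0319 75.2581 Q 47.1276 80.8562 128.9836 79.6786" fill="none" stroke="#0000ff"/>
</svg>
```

viewBox `0 0 236.7327 157.0287` with mm width/height → 1 unit = 1 mm. Flip: y_m = 157.0287 − y_svg.

**Shape 1** — `<polyline>` open polyline, stroke `#0000ff` → cut (S904, F872). Machine vertices: (177.7624,103.6620) → (229.9009,35.2592) → (131.6233,129.0559) → (197.6899,110.8045). Open path.

**Shape 2** — `<path>` cubic bezier, stroke `#0000ff` → cut (S904, F872). Control points (SVG): P0=(209.3541,113.4496), P1=(205.8211,130.4540), P2=(124.1722,-5.6430), P3=(107.5383,19.0512); sampled at t=k/4. Machine vertices: (209.3541,43.5791) → (194.2940,54.6277) → (163.3590,93.6620) → (129.9676,131.2544) → (107.5383,137.9775). Open path.

**Shape 3** — `<path>` quadratic bezier, stroke `#0000ff` → cut (S904, F872). Control points (SVG): P0=(20.0319,75.2581), P1=(47.1276,80.8562), P2=(128.9836,79.6786); sampled at t=k/4. Machine vertices: (20.0319,81.7706) → (37.0023,79.3950) → (60.8177,77.8664) → (91.4781,77.1848) → (128.9836,77.3501). Open path.

G21
G90
G0 X177.7624 Y103.6620
M3 S904
G1 X229.9009 Y35.2592 F872
G1 X131.6233 Y129.0559
G1 X197.6899 Y110.8045
M5
G0 X209.3541 Y43.5791
M3 S904
G1 X194.2940 Y54.6277 F872
G1 X163.3590 Y93.6620
G1 X129.9676 Y131.2544
G1 X107.5383 Y137.9775
M5
G0 X20.0319 Y81.7706
M3 S904
G1 X37.0023 Y79.3950 F872
G1 X60.8177 Y77.8664
G1 X91.4781 Y77.1848
G1 X128.9836 Y77.3501
M5
G0 X0.0000 Y0.0000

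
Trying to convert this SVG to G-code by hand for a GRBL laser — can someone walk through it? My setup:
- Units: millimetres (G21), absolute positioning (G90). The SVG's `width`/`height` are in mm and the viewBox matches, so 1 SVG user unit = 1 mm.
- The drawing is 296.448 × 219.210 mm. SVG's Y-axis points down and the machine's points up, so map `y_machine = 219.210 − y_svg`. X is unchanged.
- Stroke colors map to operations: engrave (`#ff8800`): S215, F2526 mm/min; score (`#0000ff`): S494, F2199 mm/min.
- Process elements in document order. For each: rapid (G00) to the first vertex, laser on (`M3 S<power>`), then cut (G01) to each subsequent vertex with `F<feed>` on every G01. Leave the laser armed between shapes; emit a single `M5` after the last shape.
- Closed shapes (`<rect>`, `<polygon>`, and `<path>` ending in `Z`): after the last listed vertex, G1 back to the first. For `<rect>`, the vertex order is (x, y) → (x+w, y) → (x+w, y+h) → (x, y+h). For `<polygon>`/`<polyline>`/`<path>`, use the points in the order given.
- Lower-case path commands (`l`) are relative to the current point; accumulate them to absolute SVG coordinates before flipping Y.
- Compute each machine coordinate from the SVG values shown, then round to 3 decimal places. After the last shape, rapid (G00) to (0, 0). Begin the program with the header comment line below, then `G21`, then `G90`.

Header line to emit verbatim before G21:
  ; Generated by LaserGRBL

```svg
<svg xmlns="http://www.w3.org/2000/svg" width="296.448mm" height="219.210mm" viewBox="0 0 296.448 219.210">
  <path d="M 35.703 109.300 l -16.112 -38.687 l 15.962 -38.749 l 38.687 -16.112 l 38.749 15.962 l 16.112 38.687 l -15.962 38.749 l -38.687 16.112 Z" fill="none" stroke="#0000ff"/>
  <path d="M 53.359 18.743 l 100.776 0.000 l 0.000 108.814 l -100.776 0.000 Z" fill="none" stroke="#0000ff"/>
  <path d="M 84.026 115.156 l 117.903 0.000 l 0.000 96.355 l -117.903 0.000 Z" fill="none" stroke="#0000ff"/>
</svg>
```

1 u = 1 mm; y_m = 219.210 − y.

[1] `<path>` regular polygon, #0000ff→score S494 F2199: (35.703,109.910) → (19.591,148.597) → (35.553,187.346) → (74.240,203.458) → (112.989,187.496) → (129.101,148.809) → (113.139,110.060) → (74.452,93.948) → (35.703,109.910) (closed)

[2] `<path>` rectangle, #0000ff→score S494 F2199: (53.359,200.467) → (154.135,200.467) → (154.135,91.653) → (53.359,91.653) → (53.359,200.467) (closed)

[3] `<path>` rectangle, #0000ff→score S494 F2199: (84.026,104.054) → (201.929,104.054) → (201.929,7.699) → (84.026,7.699) → (84.026,104.054) (closed)

; Generated by LaserGRBL
G21
G90
G00 X35.703 Y109.910
M3 S494
G01 X19.591 Y148.597 F2199
G01 X35.553 Y187.346 F2199
G01 X74.240 Y203.458 F2199
G01 X112.989 Y187.496 F2199
G01 X129.101 Y148.809 F2199
G01 X113.139 Y110.060 F2199
G01 X74.452 Y93.948 F2199
G01 X35.703 Y109.910 F2199
G00 X53.359 Y200.467
M3 S494
G01 X154.135 Y200.467 F2199
G01 X154.135 Y91.653 F2199
G01 X53.359 Y91.653 F2199
G01 X53.359 Y200.467 F2199
G00 X84.026 Y104.054
M3 S494
G01 X201.929 Y104.054 F2199
G01 X201.929 Y7.699 F2199
G01 X84.026 Y7.699 F2199
G01 X84.026 Y104.054 F2199
M5
G00 X0.000 Y0.000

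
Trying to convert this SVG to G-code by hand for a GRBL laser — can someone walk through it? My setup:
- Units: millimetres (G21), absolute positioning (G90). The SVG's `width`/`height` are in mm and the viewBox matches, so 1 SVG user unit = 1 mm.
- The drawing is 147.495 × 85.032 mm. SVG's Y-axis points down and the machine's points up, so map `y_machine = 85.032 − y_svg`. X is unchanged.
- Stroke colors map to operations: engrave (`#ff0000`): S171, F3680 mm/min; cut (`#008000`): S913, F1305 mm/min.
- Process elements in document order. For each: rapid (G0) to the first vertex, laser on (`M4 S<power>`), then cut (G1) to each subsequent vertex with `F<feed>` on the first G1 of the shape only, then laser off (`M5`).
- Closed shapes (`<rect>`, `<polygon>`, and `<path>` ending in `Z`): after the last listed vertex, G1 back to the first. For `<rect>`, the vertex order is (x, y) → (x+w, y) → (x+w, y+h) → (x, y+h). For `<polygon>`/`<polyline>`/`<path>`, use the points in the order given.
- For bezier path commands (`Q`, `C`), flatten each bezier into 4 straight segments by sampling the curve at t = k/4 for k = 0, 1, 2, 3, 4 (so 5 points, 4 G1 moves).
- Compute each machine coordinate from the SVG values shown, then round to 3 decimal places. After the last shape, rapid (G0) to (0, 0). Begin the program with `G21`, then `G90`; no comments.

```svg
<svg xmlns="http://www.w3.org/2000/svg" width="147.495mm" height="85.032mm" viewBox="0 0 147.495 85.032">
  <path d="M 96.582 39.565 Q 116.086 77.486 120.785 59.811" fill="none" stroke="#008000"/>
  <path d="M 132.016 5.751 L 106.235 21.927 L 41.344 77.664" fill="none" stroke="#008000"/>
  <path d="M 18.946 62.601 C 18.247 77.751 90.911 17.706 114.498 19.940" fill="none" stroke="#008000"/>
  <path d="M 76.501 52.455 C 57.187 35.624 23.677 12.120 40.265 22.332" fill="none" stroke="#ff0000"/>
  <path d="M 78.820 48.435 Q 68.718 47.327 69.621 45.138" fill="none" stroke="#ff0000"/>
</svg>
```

viewBox `0 0 147.495 85.032` with mm width/height → 1 unit = 1 mm. Flip: y_m = 85.032 − y_svg.

**Shape 1** — `<path>` quadratic bezier, stroke `#008000` → cut (S913, F1305). Control points (SVG): P0=(96.582,39.565), P1=(116.086,77.486), P2=(120.785,59.811); sampled at t=k/4. Machine vertices: (96.582,45.467) → (105.409,29.981) → (112.385,21.445) → (117.510,19.858) → (120.785,25.221). Open path.

**Shape 2** — `<path>` open polyline, stroke `#008000` → cut (S913, F1305). Machine vertices: (132.016,79.281) → (106.235,63.105) → (41.344,7.368). Open path.

**Shape 3** — `<path>` cubic bezier, stroke `#008000` → cut (S913, F1305). Control points (SVG): P0=(18.946,62.601), P1=(18.247,77.751), P2=(90.911,17.706), P3=(114.498,19.940); sampled at t=k/4. Machine vertices: (18.946,22.431) → (30.264,23.020) → (57.615,38.918) → (89.519,57.238) → (114.498,65.092). Open path.

**Shape 4** — `<path>` cubic bezier, stroke `#ff0000` → engrave (S171, F3680). Control points (SVG): P0=(76.501,52.455), P1=(57.187,35.624), P2=(23.677,12.120), P3=(40.265,22.332); sampled at t=k/4. Machine vertices: (76.501,32.577) → (60.358,45.820) → (44.920,57.780) → (36.213,64.668) → (40.265,62.700). Open path.

**Shape 5** — `<path>` quadratic bezier, stroke `#ff0000` → engrave (S171, F3680). Control points (SVG): P0=(78.820,48.435), P1=(68.718,47.327), P2=(69.621,45.138); sampled at t=k/4. Machine vertices: (78.820,36.597) → (74.457,37.219) → (71.469,37.975) → (69.857,38.867) → (69.621,39.894). Open path.

G21
G90
G0 X96.582 Y45.467
M4 S913
G1 X105.409 Y29.981 F1305
G1 X112.385 Y21.445
G1 X117.510 Y19.858
G1 X120.785 Y25.221
M5
G0 X132.016 Y79.281
M4 S913
G1 X106.235 Y63.105 F1305
G1 X41.344 Y7.368
M5
G0 X18.946 Y22.431
M4 S913
G1 X30.264 Y23.020 F1305
G1 X57.615 Y38.918
G1 X89.519 Y57.238
G1 X114.498 Y65.092
M5
G0 X76.501 Y32.577
M4 S171
G1 X60.358 Y45.820 F3680
G1 X44.920 Y57.780
G1 X36.213 Y64.668
G1 X40.265 Y62.700
M5
G0 X78.820 Y36.597
M4 S171
G1 X74.457 Y37.219 F3680
G1 X71.469 Y37.975
G1 X69.857 Y38.867
G1 X69.621 Y39.894
M5
G0 X0.000 Y0.000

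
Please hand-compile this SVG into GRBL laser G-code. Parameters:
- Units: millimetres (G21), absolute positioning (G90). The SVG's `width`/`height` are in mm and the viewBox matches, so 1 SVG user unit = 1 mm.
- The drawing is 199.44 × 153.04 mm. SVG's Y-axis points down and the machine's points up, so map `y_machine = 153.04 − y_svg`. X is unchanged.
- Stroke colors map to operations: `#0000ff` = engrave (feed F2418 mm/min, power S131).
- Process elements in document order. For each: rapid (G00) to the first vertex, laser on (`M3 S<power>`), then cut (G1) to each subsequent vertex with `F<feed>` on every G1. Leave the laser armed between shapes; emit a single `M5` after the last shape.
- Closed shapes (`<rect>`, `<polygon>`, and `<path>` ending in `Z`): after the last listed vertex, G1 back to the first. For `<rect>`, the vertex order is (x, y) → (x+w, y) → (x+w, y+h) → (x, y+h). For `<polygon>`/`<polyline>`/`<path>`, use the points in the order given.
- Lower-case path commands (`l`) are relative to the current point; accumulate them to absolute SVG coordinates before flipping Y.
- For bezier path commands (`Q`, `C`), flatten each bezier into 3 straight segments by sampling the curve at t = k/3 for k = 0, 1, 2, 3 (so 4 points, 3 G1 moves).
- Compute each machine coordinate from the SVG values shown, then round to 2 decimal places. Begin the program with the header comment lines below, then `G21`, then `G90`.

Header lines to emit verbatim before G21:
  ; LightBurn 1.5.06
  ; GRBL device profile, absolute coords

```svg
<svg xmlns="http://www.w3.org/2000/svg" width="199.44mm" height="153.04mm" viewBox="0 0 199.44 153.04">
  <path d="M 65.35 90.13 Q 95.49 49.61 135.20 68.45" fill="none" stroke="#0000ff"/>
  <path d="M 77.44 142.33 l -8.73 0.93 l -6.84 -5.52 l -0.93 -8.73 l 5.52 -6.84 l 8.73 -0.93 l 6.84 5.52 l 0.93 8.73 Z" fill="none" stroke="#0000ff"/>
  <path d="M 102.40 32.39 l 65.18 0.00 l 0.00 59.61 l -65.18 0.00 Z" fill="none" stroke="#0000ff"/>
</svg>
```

1 u = 1 mm; y_m = 153.04 − y.

[1] `<path>` quadratic bezier, #0000ff→engrave S131 F2418: (65.35,62.91) → (86.51,83.33) → (109.79,90.55) → (135.20,84.59)

[2] `<path>` regular polygon, #0000ff→engrave S131 F2418: (77.44,10.71) → (68.71,9.78) → (61.87,15.30) → (60.94,24.03) → (66.46,30.87) → (75.19,31.80) → (82.03,26.28) → (82.96,17.55) → (77.44,10.71) (closed)

[3] `<path>` rectangle, #0000ff→engrave S131 F2418: (102.40,120.65) → (167.58,120.65) → (167.58,61.04) → (102.40,61.04) → (102.40,120.65) (closed)

; LightBurn 1.5.06
; GRBL device profile, absolute coords
G21
G90
G00 X65.35 Y62.91
M3 S131
G1 X86.51 Y83.33 F2418
G1 X109.79 Y90.55 F2418
G1 X135.20 Y84.59 F2418
G00 X77.44 Y10.71
M3 S131
G1 X68.71 Y9.78 F2418
G1 X61.87 Y15.30 F2418
G1 X60.94 Y24.03 F2418
G1 X66.46 Y30.87 F2418
G1 X75.19 Y31.80 F2418
G1 X82.03 Y26.28 F2418
G1 X82.96 Y17.55 F2418
G1 X77.44 Y10.71 F2418
G00 X102.40 Y120.65
M3 S131
G1 X167.58 Y120.65 F2418
G1 X167.58 Y61.04 F2418
G1 X102.40 Y61.04 F2418
G1 X102.40 Y120.65 F2418
M5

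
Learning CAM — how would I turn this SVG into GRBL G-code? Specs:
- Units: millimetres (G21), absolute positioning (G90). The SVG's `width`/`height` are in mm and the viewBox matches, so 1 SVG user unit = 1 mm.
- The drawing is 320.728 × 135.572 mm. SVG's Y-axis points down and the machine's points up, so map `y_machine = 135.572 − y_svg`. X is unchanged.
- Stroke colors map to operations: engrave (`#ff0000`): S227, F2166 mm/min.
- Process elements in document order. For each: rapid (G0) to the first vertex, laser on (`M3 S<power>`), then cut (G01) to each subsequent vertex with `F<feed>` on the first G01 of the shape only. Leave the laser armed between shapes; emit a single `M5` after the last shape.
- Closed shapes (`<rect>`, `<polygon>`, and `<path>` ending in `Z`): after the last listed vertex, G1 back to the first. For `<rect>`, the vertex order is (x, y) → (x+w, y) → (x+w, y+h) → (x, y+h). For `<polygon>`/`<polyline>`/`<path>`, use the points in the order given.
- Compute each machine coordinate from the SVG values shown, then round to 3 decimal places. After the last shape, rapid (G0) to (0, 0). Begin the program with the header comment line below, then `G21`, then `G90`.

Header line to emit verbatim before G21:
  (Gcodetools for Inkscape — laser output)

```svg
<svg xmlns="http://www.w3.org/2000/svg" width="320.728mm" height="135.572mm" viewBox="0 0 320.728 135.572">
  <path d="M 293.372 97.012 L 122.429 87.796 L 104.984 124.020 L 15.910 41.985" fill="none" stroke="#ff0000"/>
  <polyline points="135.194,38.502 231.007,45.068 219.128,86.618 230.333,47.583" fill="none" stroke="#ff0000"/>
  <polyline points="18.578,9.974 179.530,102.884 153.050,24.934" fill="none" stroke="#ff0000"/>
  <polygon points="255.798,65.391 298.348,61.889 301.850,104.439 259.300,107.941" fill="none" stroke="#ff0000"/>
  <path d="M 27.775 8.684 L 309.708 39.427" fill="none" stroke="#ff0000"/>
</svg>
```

1 u = 1 mm; y_m = 135.572 − y.

[1] `<path>` open polyline, #ff0000→engrave S227 F2166: (293.372,38.560) → (122.429,47.776) → (104.984,11.552) → (15.910,93.587)

[2] `<polyline>` open polyline, #ff0000→engrave S227 F2166: (135.194,97.070) → (231.007,90.504) → (219.128,48.954) → (230.333,87.989)

[3] `<polyline>` open polyline, #ff0000→engrave S227 F2166: (18.578,125.598) → (179.530,32.688) → (153.050,110.638)

[4] `<polygon>` regular polygon, #ff0000→engrave S227 F2166: (255.798,70.181) → (298.348,73.683) → (301.850,31.133) → (259.300,27.631) → (255.798,70.181) (closed)

[5] `<path>` line segment, #ff0000→engrave S227 F2166: (27.775,126.888) → (309.708,96.145)

(Gcodetools for Inkscape — laser output)
G21
G90
G0 X293.372 Y38.560
M3 S227
G01 X122.429 Y47.776 F2166
G01 X104.984 Y11.552
G01 X15.910 Y93.587
G0 X135.194 Y97.070
M3 S227
G01 X231.007 Y90.504 F2166
G01 X219.128 Y48.954
G01 X230.333 Y87.989
G0 X18.578 Y125.598
M3 S227
G01 X179.530 Y32.688 F2166
G01 X153.050 Y110.638
G0 X255.798 Y70.181
M3 S227
G01 X298.348 Y73.683 F2166
G01 X301.850 Y31.133
G01 X259.300 Y27.631
G01 X255.798 Y70.181
G0 X27.775 Y126.888
M3 S227
G01 X309.708 Y96.145 F2166
M5
G0 X0.000 Y0.000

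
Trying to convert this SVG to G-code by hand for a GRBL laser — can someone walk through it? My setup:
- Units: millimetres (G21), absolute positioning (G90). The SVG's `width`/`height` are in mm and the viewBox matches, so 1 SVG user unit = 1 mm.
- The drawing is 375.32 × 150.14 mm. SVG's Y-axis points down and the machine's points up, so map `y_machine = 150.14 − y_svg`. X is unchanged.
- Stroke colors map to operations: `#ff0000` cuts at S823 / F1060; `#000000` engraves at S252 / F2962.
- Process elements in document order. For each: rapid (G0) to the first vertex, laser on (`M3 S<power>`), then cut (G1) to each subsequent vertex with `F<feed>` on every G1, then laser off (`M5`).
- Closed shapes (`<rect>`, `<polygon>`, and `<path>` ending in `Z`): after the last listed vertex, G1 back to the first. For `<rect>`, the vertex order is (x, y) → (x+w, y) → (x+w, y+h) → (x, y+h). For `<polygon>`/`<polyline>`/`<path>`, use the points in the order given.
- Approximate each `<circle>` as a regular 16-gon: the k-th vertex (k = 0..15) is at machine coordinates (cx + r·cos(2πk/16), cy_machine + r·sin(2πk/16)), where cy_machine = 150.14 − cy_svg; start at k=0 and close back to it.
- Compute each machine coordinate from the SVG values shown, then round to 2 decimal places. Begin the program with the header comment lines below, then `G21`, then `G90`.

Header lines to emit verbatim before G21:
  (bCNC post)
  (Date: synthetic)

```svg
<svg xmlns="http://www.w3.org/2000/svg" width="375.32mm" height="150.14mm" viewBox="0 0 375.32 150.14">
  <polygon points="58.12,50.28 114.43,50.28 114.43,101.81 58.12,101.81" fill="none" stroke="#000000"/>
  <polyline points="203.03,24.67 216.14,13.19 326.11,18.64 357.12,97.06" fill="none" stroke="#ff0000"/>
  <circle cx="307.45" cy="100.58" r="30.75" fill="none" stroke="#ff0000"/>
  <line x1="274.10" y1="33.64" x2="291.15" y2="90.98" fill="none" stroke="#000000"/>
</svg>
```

(bCNC post)
(Date: synthetic)
G21
G90
G0 X58.12 Y99.86
M3 S252
G1 X114.43 Y99.86 F2962
G1 X114.43 Y48.33 F2962
G1 X58.12 Y48.33 F2962
G1 X58.12 Y99.86 F2962
M5
G0 X203.03 Y125.47
M3 S823
G1 X216.14 Y136.95 F1060
G1 X326.11 Y131.50 F1060
G1 X357.12 Y53.08 F1060
M5
G0 X338.20 Y49.56
M3 S823
G1 X335.86 Y61.33 F1060
G1 X329.19 Y71.30 F1060
G1 X319.22 Y77.97 F1060
G1 X307.45 Y80.31 F1060
G1 X295.68 Y77.97 F1060
G1 X285.71 Y71.30 F1060
G1 X279.04 Y61.33 F1060
G1 X276.70 Y49.56 F1060
G1 X279.04 Y37.79 F1060
G1 X285.71 Y27.82 F1060
G1 X295.68 Y21.15 F1060
G1 X307.45 Y18.81 F1060
G1 X319.22 Y21.15 F1060
G1 X329.19 Y27.82 F1060
G1 X335.86 Y37.79 F1060
G1 X338.20 Y49.56 F1060
M5
G0 X274.10 Y116.50
M3 S252
G1 X291.15 Y59.16 F2962
M5

viewBox `0 0 375.32 150.14` with mm width/height → 1 unit = 1 mm. Flip: y_m = 150.14 − y_svg.

**Shape 1** — `<polygon>` rectangle, stroke `#000000` → engrave (S252, F2962). Machine vertices: (58.12,99.86) → (114.43,99.86) → (114.43,48.33) → (58.12,48.33) → (58.12,99.86). Closed: final G1 returns to the first vertex.

**Shape 2** — `<polyline>` open polyline, stroke `#ff0000` → cut (S823, F1060). Machine vertices: (203.03,125.47) → (216.14,136.95) → (326.11,131.50) → (357.12,53.08). Open path.

**Shape 3** — `<circle>` circle, stroke `#ff0000` → cut (S823, F1060). Machine vertices: (338.20,49.56) → (335.86,61.33) → (329.19,71.30) → (319.22,77.97) → (307.45,80.31) → (295.68,77.97) → (285.71,71.30) → (279.04,61.33) → (276.70,49.56) → (279.04,37.79) → (285.71,27.82) → (295.68,21.15) → (307.45,18.81) → (319.22,21.15) → (329.19,27.82) → (335.86,37.79) → (338.20,49.56). Closed: final G1 returns to the first vertex.

**Shape 4** — `<line>` line segment, stroke `#000000` → engrave (S252, F2962). Machine vertices: (274.10,116.50) → (291.15,59.16). Open path.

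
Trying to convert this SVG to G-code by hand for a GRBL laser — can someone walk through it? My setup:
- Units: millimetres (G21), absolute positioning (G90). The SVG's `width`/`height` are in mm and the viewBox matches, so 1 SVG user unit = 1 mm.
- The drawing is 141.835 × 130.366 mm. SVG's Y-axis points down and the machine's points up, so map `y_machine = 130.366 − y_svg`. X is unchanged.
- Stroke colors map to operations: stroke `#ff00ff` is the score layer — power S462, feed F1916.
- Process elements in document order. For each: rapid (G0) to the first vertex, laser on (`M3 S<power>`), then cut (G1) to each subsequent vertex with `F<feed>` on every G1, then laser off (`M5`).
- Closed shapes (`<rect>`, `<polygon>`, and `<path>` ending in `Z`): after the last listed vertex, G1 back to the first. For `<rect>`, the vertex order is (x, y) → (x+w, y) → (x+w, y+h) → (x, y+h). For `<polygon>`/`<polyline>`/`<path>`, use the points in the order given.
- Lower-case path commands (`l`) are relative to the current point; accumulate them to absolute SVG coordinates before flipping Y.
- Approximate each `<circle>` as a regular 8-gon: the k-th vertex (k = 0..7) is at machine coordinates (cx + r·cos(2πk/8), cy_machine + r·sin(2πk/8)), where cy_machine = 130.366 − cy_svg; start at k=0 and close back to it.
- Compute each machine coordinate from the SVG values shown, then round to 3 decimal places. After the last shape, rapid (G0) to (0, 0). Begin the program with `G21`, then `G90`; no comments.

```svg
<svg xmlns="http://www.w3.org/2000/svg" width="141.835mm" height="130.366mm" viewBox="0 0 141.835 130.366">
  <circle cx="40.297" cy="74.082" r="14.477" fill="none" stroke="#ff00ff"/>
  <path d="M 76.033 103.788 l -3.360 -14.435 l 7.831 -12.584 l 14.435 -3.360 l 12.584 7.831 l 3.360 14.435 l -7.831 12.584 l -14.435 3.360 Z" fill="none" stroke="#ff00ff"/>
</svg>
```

Since the viewBox matches the mm dimensions, user units are millimetres directly. The only transform is the Y-flip y_m = 130.366 − y_svg.

Shape 1 is a circle drawn with `<circle>`. Its stroke #ff00ff means score at S462, F1916. After flipping Y the toolpath is (54.774,56.284) → (50.534,66.521) → (40.297,70.761) → (30.060,66.521) → (25.820,56.284) → (30.060,46.047) → (40.297,41.807) → (50.534,46.047) → (54.774,56.284), returning to the start.

Shape 2 is a regular polygon drawn with `<path>`. Its stroke #ff00ff means score at S462, F1916. After flipping Y the toolpath is (76.033,26.578) → (72.673,41.013) → (80.504,53.597) → (94.939,56.957) → (107.523,49.126) → (110.883,34.691) → (103.052,22.107) → (88.617,18.747) → (76.033,26.578), returning to the start.

G21
G90
G0 X54.774 Y56.284
M3 S462
G1 X50.534 Y66.521 F1916
G1 X40.297 Y70.761 F1916
G1 X30.060 Y66.521 F1916
G1 X25.820 Y56.284 F1916
G1 X30.060 Y46.047 F1916
G1 X40.297 Y41.807 F1916
G1 X50.534 Y46.047 F1916
G1 X54.774 Y56.284 F1916
M5
G0 X76.033 Y26.578
M3 S462
G1 X72.673 Y41.013 F1916
G1 X80.504 Y53.597 F1916
G1 X94.939 Y56.957 F1916
G1 X107.523 Y49.126 F1916
G1 X110.883 Y34.691 F1916
G1 X103.052 Y22.107 F1916
G1 X88.617 Y18.747 F1916
G1 X76.033 Y26.578 F1916
M5
G0 X0.000 Y0.000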